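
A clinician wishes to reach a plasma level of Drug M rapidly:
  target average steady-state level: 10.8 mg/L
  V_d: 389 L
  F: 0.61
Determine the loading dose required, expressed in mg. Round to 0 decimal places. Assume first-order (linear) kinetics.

LD = Css × Vd / F = 10.8 × 389 / 0.61 = 6887 mg

6887 mg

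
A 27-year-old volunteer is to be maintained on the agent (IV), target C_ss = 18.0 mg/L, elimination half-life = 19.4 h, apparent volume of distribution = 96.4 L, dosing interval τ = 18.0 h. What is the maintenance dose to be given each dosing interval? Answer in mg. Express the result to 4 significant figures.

k = ln2 / t½ = 0.693147 / 19.4 = 0.03573 h⁻¹
CL = k × Vd = 0.03573 × 96.4 = 3.444 L/h
At steady state, Dose/τ = Css × CL.
Dose = Css × CL × τ = 18.0 × 3.444 × 18.0 = 1116 mg

1116 mg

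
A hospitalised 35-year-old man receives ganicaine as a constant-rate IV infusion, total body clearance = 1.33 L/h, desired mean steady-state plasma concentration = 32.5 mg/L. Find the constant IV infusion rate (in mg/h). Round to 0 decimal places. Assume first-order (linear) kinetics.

At steady state, infusion rate R₀ = Css × CL = 32.5 × 1.330 = 43.23 mg/h

43 mg/h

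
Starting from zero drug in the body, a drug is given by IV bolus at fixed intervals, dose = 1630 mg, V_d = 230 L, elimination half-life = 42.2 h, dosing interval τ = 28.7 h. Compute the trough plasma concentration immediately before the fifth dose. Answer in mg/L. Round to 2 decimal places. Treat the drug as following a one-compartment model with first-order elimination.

9.98 mg/L

C₀ per dose = Dose / Vd = 1630 / 230 = 7.087 mg/L
k = ln2 / t½ = 0.693147 / 42.2 = 0.01643 h⁻¹
Fraction remaining after one interval: r = e^(−kτ) = e^(−0.01643 × 28.7) = 0.6240
Before dose 5, 4 doses have been given (aged 1τ, 2τ, 3τ, 4τ).
C_trough = C₀ × (r + r² + … + r^4) = C₀ × r(1−r^4)/(1−r)
        = 7.087 × 0.6240 × (1 − 0.1516) / (1 − 0.6240) = 9.978 mg/L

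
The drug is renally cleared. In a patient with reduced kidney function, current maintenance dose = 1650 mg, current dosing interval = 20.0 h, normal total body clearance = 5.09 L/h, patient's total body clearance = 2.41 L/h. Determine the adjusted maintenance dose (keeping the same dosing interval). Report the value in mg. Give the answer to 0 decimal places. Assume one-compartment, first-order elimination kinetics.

To keep the same average steady-state level, dosing rate must scale with clearance.
CL ratio = 2.41 / 5.09 = 0.4735
New dose (same interval) = 1650 × 0.4735 = 781.3 mg

781 mg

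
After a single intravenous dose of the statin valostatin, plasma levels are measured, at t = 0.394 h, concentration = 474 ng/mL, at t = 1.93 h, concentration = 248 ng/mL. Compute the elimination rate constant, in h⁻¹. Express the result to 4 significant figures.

k = ln(C₁/C₂) / (t₂ − t₁) = ln(474/248) / (1.93 − 0.394)
  = 0.6478 / 1.536 = 0.4217 h⁻¹

0.4217 h⁻¹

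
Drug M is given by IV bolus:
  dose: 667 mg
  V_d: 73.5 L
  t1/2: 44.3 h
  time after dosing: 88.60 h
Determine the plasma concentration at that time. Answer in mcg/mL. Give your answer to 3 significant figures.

C₀ = Dose / Vd = 667.0 / 73.5 = 9.075 mg/L
k = ln2 / t½ = 0.693147 / 44.3 = 0.01565 h⁻¹
t / t½ = 88.60 / 44.3 = 2 half-lives
C = C₀ × (1/2)^2 = 9.075 × 0.2500 = 2.269 mg/L
(2.269 mg/L = 2.269 mcg/mL)

2.27 mcg/mL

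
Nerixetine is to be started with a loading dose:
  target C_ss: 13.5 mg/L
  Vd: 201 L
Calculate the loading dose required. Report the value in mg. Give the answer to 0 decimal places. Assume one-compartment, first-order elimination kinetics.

LD = Css × Vd = 13.5 × 201 = 2714 mg

2714 mg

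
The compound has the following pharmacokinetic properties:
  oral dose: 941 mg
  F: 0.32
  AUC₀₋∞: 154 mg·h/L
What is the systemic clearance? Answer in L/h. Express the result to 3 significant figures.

1.96 L/h

CL = F·Dose / AUC = 0.32 × 941 / 154 = 1.955 L/h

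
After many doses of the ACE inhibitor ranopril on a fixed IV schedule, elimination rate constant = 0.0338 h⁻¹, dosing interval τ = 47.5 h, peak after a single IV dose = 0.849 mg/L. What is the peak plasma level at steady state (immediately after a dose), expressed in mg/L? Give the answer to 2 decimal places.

e^(−kτ) = e^(−0.03380 × 47.5) = 0.2008
Accumulation ratio R = 1 / (1 − e^(−kτ)) = 1 / (1 − 0.2008) = 1.251
Steady-state peak = C₀ × R = 0.849 × 1.251 = 1.062 mg/L

1.06 mg/L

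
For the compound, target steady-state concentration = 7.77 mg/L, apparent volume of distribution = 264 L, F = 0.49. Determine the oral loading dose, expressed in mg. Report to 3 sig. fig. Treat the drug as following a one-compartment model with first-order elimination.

LD = Css × Vd / F = 7.77 × 264 / 0.49 = 4186 mg

4190 mg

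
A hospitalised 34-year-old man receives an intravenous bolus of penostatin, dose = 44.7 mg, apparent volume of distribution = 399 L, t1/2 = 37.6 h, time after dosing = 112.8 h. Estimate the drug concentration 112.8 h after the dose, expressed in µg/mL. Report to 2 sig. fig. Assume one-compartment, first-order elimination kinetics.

C₀ = Dose / Vd = 44.70 / 399 = 0.1120 mg/L
k = ln2 / t½ = 0.693147 / 37.6 = 0.01843 h⁻¹
t / t½ = 112.8 / 37.6 = 3 half-lives
C = C₀ × (1/2)^3 = 0.1120 × 0.1250 = 0.01400 mg/L
(0.01400 mg/L = 0.01400 µg/mL)

0.014 µg/mL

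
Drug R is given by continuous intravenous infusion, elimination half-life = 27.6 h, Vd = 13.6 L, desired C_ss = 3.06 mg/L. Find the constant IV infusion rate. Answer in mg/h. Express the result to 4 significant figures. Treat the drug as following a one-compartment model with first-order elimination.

k = ln2 / t½ = 0.693147 / 27.6 = 0.02511 h⁻¹
CL = k × Vd = 0.02511 × 13.6 = 0.3415 L/h
At steady state, infusion rate R₀ = Css × CL = 3.06 × 0.3415 = 1.045 mg/h

1.045 mg/h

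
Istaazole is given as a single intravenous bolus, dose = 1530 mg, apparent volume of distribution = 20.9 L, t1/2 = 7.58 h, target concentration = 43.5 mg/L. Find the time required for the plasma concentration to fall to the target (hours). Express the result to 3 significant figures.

5.69 h

C₀ = Dose / Vd = 1530 / 20.9 = 73.21 mg/L
k = ln2 / t½ = 0.693147 / 7.58 = 0.09144 h⁻¹
t = ln(C₀ / C) / k = ln(73.21 / 43.5) / 0.09144
  = ln(1.683) / 0.09144 = 0.5206 / 0.09144 = 5.693 h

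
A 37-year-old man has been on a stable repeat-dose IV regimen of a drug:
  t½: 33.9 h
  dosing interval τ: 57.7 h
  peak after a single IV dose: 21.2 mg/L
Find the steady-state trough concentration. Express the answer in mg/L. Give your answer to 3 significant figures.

k = ln2 / t½ = 0.693147 / 33.9 = 0.02045 h⁻¹
e^(−kτ) = e^(−0.02045 × 57.7) = 0.3073
Accumulation ratio R = 1 / (1 − e^(−kτ)) = 1 / (1 − 0.3073) = 1.444
Steady-state trough = C₀ × R × e^(−kτ) = 21.2 × 1.444 × 0.3073 = 9.407 mg/L

9.41 mg/L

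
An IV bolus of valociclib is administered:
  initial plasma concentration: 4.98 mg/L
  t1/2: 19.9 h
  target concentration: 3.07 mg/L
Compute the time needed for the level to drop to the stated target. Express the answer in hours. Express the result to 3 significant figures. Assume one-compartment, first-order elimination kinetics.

k = ln2 / t½ = 0.693147 / 19.9 = 0.03483 h⁻¹
t = ln(C₀ / C) / k = ln(4.980 / 3.07) / 0.03483
  = ln(1.622) / 0.03483 = 0.4837 / 0.03483 = 13.89 h

13.9 h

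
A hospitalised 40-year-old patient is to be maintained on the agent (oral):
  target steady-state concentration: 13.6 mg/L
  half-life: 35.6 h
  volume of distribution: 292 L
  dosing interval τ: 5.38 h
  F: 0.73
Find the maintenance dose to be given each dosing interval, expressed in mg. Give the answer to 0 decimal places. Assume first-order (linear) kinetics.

570 mg

k = ln2 / t½ = 0.693147 / 35.6 = 0.01947 h⁻¹
CL = k × Vd = 0.01947 × 292 = 5.685 L/h
At steady state, F × (Dose/τ) = Css × CL.
Dose = Css × CL × τ / F = 13.6 × 5.685 × 5.38 / 0.73 = 569.8 mg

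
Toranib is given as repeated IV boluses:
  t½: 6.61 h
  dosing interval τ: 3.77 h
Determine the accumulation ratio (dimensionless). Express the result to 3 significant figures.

k = ln2 / t½ = 0.693147 / 6.61 = 0.1049 h⁻¹
e^(−kτ) = e^(−0.1049 × 3.77) = 0.6734
Accumulation ratio R = 1 / (1 − e^(−kτ)) = 1 / (1 − 0.6734) = 3.062

3.06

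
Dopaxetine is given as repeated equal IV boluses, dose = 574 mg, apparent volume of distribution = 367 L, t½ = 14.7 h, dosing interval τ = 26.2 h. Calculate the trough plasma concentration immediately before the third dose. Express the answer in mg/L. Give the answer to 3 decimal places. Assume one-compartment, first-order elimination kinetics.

C₀ per dose = Dose / Vd = 574 / 367 = 1.564 mg/L
k = ln2 / t½ = 0.693147 / 14.7 = 0.04715 h⁻¹
Fraction remaining after one interval: r = e^(−kτ) = e^(−0.04715 × 26.2) = 0.2907
Before dose 3, 2 doses have been given (aged 1τ, 2τ).
C_trough = C₀ × (r + r²) = 1.564 × (0.2907 + 0.08451) = 0.5868 mg/L

0.587 mg/L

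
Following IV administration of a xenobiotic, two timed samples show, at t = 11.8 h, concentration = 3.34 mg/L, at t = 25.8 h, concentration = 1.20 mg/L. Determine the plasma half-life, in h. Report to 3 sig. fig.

9.48 h

k = ln(C₁/C₂) / (t₂ − t₁) = ln(3.34/1.20) / (25.8 − 11.8)
  = 1.024 / 14.00 = 0.07314 h⁻¹
t½ = ln2 / k = 0.693147 / 0.07314 = 9.477 h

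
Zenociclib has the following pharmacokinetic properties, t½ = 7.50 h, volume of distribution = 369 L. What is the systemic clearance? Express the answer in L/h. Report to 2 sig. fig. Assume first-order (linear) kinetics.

k = ln2 / t½ = 0.693147 / 7.50 = 0.09242 h⁻¹
CL = k × Vd = 0.09242 × 369 = 34.10 L/h

34 L/h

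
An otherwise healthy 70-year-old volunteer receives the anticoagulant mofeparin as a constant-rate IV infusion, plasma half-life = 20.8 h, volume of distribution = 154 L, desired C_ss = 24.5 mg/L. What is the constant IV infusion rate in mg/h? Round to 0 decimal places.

k = ln2 / t½ = 0.693147 / 20.8 = 0.03332 h⁻¹
CL = k × Vd = 0.03332 × 154 = 5.131 L/h
At steady state, infusion rate R₀ = Css × CL = 24.5 × 5.131 = 125.7 mg/h

126 mg/h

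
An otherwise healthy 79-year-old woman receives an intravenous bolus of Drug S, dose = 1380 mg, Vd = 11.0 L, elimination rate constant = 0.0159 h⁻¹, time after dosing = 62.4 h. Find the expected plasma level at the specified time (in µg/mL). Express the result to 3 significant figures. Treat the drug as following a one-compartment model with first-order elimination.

46.5 µg/mL

C₀ = Dose / Vd = 1380 / 11.0 = 125.5 mg/L
C = C₀ · e^(−k·t) = 125.5 × e^(−0.01590 × 62.4)
  = 125.5 × 0.3708 = 46.54 mg/L
(46.54 mg/L = 46.54 µg/mL)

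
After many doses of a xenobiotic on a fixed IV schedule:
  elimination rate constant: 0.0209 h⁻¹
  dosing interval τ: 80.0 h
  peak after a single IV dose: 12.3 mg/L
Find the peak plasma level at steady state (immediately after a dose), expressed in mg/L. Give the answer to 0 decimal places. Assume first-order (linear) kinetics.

e^(−kτ) = e^(−0.02090 × 80.0) = 0.1879
Accumulation ratio R = 1 / (1 − e^(−kτ)) = 1 / (1 − 0.1879) = 1.231
Steady-state peak = C₀ × R = 12.3 × 1.231 = 15.14 mg/L

15 mg/L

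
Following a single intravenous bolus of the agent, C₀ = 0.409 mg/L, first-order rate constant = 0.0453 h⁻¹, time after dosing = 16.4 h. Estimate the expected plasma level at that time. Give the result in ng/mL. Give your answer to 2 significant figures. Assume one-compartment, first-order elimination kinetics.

C = C₀ · e^(−k·t) = 0.4090 × e^(−0.04530 × 16.4)
  = 0.4090 × 0.4757 = 0.1946 mg/L
Convert: 0.1946 mg/L × 1000 = 194.6 ng/mL

190 ng/mL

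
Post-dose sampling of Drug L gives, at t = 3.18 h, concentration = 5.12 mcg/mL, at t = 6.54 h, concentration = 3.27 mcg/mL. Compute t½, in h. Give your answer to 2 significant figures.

k = ln(C₁/C₂) / (t₂ − t₁) = ln(5.12/3.27) / (6.54 − 3.18)
  = 0.4484 / 3.360 = 0.1335 h⁻¹
t½ = ln2 / k = 0.693147 / 0.1335 = 5.192 h

5.2 h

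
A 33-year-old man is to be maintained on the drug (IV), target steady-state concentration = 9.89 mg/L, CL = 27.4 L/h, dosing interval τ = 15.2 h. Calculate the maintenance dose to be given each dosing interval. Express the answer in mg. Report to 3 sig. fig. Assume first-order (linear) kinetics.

4120 mg

At steady state, Dose/τ = Css × CL.
Dose = Css × CL × τ = 9.89 × 27.40 × 15.2 = 4119 mg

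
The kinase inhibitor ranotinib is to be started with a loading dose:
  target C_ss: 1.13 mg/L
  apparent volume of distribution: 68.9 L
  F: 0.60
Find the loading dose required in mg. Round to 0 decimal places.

130 mg

LD = Css × Vd / F = 1.13 × 68.9 / 0.60 = 129.8 mg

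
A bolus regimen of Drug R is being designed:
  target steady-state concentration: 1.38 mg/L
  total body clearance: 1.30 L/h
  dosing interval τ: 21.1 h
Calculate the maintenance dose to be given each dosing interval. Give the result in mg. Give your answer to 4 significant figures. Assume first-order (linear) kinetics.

At steady state, Dose/τ = Css × CL.
Dose = Css × CL × τ = 1.38 × 1.300 × 21.1 = 37.85 mg

37.85 mg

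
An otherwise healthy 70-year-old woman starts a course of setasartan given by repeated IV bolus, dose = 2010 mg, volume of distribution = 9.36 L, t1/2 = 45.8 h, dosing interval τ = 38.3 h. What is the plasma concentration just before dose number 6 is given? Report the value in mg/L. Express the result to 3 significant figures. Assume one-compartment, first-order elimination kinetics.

258 mg/L

C₀ per dose = Dose / Vd = 2010 / 9.36 = 214.7 mg/L
k = ln2 / t½ = 0.693147 / 45.8 = 0.01513 h⁻¹
Fraction remaining after one interval: r = e^(−kτ) = e^(−0.01513 × 38.3) = 0.5602
Before dose 6, 5 doses have been given (aged 1τ, 2τ, 3τ, 4τ, 5τ).
C_trough = C₀ × (r + r² + … + r^5) = C₀ × r(1−r^5)/(1−r)
        = 214.7 × 0.5602 × (1 − 0.05517) / (1 − 0.5602) = 258.4 mg/L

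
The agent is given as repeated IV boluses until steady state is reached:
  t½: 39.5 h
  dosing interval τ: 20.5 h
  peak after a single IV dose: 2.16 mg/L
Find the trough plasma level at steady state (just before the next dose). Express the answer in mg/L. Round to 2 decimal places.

4.99 mg/L

k = ln2 / t½ = 0.693147 / 39.5 = 0.01755 h⁻¹
e^(−kτ) = e^(−0.01755 × 20.5) = 0.6978
Accumulation ratio R = 1 / (1 − e^(−kτ)) = 1 / (1 − 0.6978) = 3.309
Steady-state trough = C₀ × R × e^(−kτ) = 2.16 × 3.309 × 0.6978 = 4.987 mg/L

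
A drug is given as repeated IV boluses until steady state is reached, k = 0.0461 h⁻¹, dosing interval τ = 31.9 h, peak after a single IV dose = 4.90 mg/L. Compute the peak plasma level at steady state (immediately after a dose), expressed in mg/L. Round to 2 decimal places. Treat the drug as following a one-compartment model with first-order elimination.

6.36 mg/L

e^(−kτ) = e^(−0.04610 × 31.9) = 0.2298
Accumulation ratio R = 1 / (1 − e^(−kτ)) = 1 / (1 − 0.2298) = 1.298
Steady-state peak = C₀ × R = 4.90 × 1.298 = 6.360 mg/L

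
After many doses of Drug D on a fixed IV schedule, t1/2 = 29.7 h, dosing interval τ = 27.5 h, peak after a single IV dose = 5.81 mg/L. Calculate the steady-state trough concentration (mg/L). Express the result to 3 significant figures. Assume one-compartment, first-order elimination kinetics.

6.46 mg/L

k = ln2 / t½ = 0.693147 / 29.7 = 0.02334 h⁻¹
e^(−kτ) = e^(−0.02334 × 27.5) = 0.5263
Accumulation ratio R = 1 / (1 − e^(−kτ)) = 1 / (1 − 0.5263) = 2.111
Steady-state trough = C₀ × R × e^(−kτ) = 5.81 × 2.111 × 0.5263 = 6.455 mg/L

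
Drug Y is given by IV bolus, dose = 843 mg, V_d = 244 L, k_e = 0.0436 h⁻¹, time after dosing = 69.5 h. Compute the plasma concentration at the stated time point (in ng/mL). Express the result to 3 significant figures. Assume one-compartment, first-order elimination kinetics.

167 ng/mL

C₀ = Dose / Vd = 843.0 / 244 = 3.455 mg/L
C = C₀ · e^(−k·t) = 3.455 × e^(−0.04360 × 69.5)
  = 3.455 × 0.04831 = 0.1669 mg/L
Convert: 0.1669 mg/L × 1000 = 166.9 ng/mL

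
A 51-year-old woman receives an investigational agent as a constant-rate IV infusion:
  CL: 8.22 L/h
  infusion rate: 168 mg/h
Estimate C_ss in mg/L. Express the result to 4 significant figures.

At steady state Css = R₀ / CL = 168 / 8.220 = 20.44 mg/L

20.44 mg/L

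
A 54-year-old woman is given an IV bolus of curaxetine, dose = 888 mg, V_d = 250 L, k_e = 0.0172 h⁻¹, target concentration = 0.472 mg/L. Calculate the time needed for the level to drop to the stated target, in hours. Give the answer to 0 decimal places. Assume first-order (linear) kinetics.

117 h

C₀ = Dose / Vd = 888.0 / 250 = 3.552 mg/L
t = ln(C₀ / C) / k = ln(3.552 / 0.472) / 0.01720
  = ln(7.525) / 0.01720 = 2.018 / 0.01720 = 117.3 h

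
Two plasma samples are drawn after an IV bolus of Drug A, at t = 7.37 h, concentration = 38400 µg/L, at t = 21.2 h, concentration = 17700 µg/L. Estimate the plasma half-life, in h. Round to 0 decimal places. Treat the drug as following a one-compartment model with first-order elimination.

12 h

k = ln(C₁/C₂) / (t₂ − t₁) = ln(38400/17700) / (21.2 − 7.37)
  = 0.7745 / 13.83 = 0.05600 h⁻¹
t½ = ln2 / k = 0.693147 / 0.05600 = 12.38 h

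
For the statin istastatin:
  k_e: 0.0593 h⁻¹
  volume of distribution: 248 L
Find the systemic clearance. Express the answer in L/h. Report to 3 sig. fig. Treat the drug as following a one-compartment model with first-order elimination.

14.7 L/h

CL = k × Vd = 0.0593 × 248 = 14.71 L/h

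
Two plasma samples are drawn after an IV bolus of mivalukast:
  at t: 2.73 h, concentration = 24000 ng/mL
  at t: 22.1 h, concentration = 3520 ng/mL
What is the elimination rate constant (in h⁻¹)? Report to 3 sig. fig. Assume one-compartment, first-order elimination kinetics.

k = ln(C₁/C₂) / (t₂ − t₁) = ln(24000/3520) / (22.1 − 2.73)
  = 1.920 / 19.37 = 0.09912 h⁻¹

0.0991 h⁻¹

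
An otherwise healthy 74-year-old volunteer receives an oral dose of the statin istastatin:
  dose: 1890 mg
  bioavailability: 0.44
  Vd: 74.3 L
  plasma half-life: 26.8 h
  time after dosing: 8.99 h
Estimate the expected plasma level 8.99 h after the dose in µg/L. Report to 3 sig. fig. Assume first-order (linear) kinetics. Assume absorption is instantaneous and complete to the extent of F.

8870 µg/L

Amount reaching circulation = F × Dose = 0.44 × 1890 = 831.6 mg
C₀ = F·Dose / Vd = 831.6 / 74.3 = 11.19 mg/L
k = ln2 / t½ = 0.693147 / 26.8 = 0.02586 h⁻¹
C = C₀ · e^(−k·t) = 11.19 × e^(−0.02586 × 8.99)
  = 11.19 × 0.7926 = 8.869 mg/L
Convert: 8.869 mg/L × 1000 = 8869 µg/L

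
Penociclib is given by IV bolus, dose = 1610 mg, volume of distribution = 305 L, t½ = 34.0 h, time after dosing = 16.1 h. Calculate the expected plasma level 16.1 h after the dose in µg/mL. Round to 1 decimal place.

C₀ = Dose / Vd = 1610 / 305 = 5.279 mg/L
k = ln2 / t½ = 0.693147 / 34.0 = 0.02039 h⁻¹
C = C₀ · e^(−k·t) = 5.279 × e^(−0.02039 × 16.1)
  = 5.279 × 0.7202 = 3.802 mg/L
(3.802 mg/L = 3.802 µg/mL)

3.8 µg/mL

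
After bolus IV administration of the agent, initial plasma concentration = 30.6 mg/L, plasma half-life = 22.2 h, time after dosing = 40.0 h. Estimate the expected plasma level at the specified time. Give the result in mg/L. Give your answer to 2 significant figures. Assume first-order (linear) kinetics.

8.8 mg/L

k = ln2 / t½ = 0.693147 / 22.2 = 0.03122 h⁻¹
C = C₀ · e^(−k·t) = 30.60 × e^(−0.03122 × 40.0)
  = 30.60 × 0.2868 = 8.776 mg/L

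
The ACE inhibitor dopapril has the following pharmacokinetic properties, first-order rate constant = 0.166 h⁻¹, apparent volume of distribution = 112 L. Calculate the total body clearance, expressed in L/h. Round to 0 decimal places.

CL = k × Vd = 0.166 × 112 = 18.59 L/h

19 L/h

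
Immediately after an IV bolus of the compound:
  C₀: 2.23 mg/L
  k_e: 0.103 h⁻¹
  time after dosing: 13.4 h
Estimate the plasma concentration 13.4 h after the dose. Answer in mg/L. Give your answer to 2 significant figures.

C = C₀ · e^(−k·t) = 2.230 × e^(−0.1030 × 13.4)
  = 2.230 × 0.2515 = 0.5608 mg/L

0.56 mg/L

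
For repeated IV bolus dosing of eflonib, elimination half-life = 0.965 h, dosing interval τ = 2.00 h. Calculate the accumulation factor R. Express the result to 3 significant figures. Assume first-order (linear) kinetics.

1.31

k = ln2 / t½ = 0.693147 / 0.965 = 0.7183 h⁻¹
e^(−kτ) = e^(−0.7183 × 2.00) = 0.2377
Accumulation ratio R = 1 / (1 − e^(−kτ)) = 1 / (1 − 0.2377) = 1.312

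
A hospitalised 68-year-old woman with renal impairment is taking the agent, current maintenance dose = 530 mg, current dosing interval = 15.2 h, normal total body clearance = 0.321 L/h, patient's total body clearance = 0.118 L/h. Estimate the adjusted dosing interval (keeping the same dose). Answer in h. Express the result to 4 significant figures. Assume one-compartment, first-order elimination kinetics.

41.35 h

To keep the same average steady-state level, dosing rate must scale with clearance.
CL ratio = 0.118 / 0.321 = 0.3676
New interval (same dose) = 15.2 / 0.3676 = 41.35 h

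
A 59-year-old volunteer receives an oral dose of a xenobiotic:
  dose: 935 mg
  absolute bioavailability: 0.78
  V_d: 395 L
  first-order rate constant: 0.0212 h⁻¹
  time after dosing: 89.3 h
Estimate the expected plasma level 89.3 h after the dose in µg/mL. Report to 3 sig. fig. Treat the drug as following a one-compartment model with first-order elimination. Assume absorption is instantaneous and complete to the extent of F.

0.278 µg/mL

Amount reaching circulation = F × Dose = 0.78 × 935.0 = 729.3 mg
C₀ = F·Dose / Vd = 729.3 / 395 = 1.846 mg/L
C = C₀ · e^(−k·t) = 1.846 × e^(−0.02120 × 89.3)
  = 1.846 × 0.1506 = 0.2780 mg/L
(0.2780 mg/L = 0.2780 µg/mL)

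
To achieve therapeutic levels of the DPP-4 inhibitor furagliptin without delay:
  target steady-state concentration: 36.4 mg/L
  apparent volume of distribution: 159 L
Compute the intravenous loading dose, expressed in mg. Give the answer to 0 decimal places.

5788 mg

LD = Css × Vd = 36.4 × 159 = 5788 mg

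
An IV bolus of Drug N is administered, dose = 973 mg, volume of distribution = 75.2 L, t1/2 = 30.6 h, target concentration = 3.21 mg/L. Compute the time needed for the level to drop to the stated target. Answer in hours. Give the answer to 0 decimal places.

C₀ = Dose / Vd = 973.0 / 75.2 = 12.94 mg/L
k = ln2 / t½ = 0.693147 / 30.6 = 0.02265 h⁻¹
t = ln(C₀ / C) / k = ln(12.94 / 3.21) / 0.02265
  = ln(4.031) / 0.02265 = 1.394 / 0.02265 = 61.55 h

62 h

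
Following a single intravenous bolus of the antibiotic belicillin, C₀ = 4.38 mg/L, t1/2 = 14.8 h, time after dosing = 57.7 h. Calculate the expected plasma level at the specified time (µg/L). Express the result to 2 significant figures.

k = ln2 / t½ = 0.693147 / 14.8 = 0.04683 h⁻¹
C = C₀ · e^(−k·t) = 4.380 × e^(−0.04683 × 57.7)
  = 4.380 × 0.06707 = 0.2938 mg/L
Convert: 0.2938 mg/L × 1000 = 293.8 µg/L

290 µg/L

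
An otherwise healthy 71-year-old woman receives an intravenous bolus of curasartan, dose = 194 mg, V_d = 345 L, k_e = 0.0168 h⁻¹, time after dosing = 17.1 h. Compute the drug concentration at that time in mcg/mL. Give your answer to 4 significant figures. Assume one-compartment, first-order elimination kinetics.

C₀ = Dose / Vd = 194.0 / 345 = 0.5623 mg/L
C = C₀ · e^(−k·t) = 0.5623 × e^(−0.01680 × 17.1)
  = 0.5623 × 0.7503 = 0.4219 mg/L
(0.4219 mg/L = 0.4219 mcg/mL)

0.4219 mcg/mL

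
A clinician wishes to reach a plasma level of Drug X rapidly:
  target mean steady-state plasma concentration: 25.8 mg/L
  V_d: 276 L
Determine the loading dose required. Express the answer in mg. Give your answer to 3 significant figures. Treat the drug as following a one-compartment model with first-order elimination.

7120 mg

LD = Css × Vd = 25.8 × 276 = 7121 mg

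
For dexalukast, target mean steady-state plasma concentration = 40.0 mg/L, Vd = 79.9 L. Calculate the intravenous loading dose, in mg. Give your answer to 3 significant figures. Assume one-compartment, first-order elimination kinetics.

3200 mg

LD = Css × Vd = 40.0 × 79.9 = 3196 mg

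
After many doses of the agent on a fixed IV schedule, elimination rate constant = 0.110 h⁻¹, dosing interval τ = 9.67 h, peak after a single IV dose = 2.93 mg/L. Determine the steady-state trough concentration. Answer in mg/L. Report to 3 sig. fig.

1.54 mg/L

e^(−kτ) = e^(−0.1100 × 9.67) = 0.3452
Accumulation ratio R = 1 / (1 − e^(−kτ)) = 1 / (1 − 0.3452) = 1.527
Steady-state trough = C₀ × R × e^(−kτ) = 2.93 × 1.527 × 0.3452 = 1.544 mg/L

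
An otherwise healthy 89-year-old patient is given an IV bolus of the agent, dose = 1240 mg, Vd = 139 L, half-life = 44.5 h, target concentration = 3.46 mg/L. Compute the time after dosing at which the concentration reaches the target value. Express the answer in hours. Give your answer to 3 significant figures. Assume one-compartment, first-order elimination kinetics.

60.8 h

C₀ = Dose / Vd = 1240 / 139 = 8.921 mg/L
k = ln2 / t½ = 0.693147 / 44.5 = 0.01558 h⁻¹
t = ln(C₀ / C) / k = ln(8.921 / 3.46) / 0.01558
  = ln(2.578) / 0.01558 = 0.9470 / 0.01558 = 60.78 h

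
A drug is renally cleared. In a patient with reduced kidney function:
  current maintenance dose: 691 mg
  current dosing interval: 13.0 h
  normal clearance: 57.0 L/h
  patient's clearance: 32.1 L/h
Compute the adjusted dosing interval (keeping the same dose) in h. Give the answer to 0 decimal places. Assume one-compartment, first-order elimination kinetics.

To keep the same average steady-state level, dosing rate must scale with clearance.
CL ratio = 32.1 / 57.0 = 0.5632
New interval (same dose) = 13.0 / 0.5632 = 23.08 h

23 h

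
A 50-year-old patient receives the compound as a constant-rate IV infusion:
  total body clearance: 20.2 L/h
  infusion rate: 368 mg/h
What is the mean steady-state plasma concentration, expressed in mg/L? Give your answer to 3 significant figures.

At steady state Css = R₀ / CL = 368 / 20.20 = 18.22 mg/L

18.2 mg/L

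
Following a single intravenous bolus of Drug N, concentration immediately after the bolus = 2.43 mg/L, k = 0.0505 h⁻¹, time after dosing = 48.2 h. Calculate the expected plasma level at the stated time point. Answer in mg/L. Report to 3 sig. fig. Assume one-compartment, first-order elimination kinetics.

0.213 mg/L

C = C₀ · e^(−k·t) = 2.430 × e^(−0.05050 × 48.2)
  = 2.430 × 0.08768 = 0.2131 mg/L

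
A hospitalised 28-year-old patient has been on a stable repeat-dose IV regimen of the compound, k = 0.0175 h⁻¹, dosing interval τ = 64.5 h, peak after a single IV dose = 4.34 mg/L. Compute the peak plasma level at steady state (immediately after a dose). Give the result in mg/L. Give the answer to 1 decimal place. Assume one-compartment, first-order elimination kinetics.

6.4 mg/L

e^(−kτ) = e^(−0.01750 × 64.5) = 0.3234
Accumulation ratio R = 1 / (1 − e^(−kτ)) = 1 / (1 − 0.3234) = 1.478
Steady-state peak = C₀ × R = 4.34 × 1.478 = 6.415 mg/L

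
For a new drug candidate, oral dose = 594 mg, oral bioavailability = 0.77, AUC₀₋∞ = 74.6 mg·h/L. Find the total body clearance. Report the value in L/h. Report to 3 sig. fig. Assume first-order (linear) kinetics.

CL = F·Dose / AUC = 0.77 × 594 / 74.6 = 6.131 L/h

6.13 L/h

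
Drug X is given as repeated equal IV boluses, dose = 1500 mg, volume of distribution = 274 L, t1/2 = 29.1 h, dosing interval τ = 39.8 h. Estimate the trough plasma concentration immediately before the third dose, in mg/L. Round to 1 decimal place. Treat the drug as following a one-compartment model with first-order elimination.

C₀ per dose = Dose / Vd = 1500 / 274 = 5.474 mg/L
k = ln2 / t½ = 0.693147 / 29.1 = 0.02382 h⁻¹
Fraction remaining after one interval: r = e^(−kτ) = e^(−0.02382 × 39.8) = 0.3875
Before dose 3, 2 doses have been given (aged 1τ, 2τ).
C_trough = C₀ × (r + r²) = 5.474 × (0.3875 + 0.1502) = 2.943 mg/L

2.9 mg/L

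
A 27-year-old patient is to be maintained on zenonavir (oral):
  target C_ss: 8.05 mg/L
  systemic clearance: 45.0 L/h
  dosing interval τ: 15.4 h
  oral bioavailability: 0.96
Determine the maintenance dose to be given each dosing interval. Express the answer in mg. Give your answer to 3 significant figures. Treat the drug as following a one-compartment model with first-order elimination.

5810 mg

At steady state, F × (Dose/τ) = Css × CL.
Dose = Css × CL × τ / F = 8.05 × 45.00 × 15.4 / 0.96 = 5811 mg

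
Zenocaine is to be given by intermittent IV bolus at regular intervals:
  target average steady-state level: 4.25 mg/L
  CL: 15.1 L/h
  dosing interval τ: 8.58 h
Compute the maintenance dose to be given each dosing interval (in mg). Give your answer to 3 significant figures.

551 mg

At steady state, Dose/τ = Css × CL.
Dose = Css × CL × τ = 4.25 × 15.10 × 8.58 = 550.6 mg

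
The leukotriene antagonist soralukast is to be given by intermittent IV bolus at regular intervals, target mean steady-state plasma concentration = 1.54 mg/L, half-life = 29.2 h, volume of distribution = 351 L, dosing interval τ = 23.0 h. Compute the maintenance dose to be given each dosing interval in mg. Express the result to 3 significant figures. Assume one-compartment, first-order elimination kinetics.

k = ln2 / t½ = 0.693147 / 29.2 = 0.02374 h⁻¹
CL = k × Vd = 0.02374 × 351 = 8.333 L/h
At steady state, Dose/τ = Css × CL.
Dose = Css × CL × τ = 1.54 × 8.333 × 23.0 = 295.2 mg

295 mg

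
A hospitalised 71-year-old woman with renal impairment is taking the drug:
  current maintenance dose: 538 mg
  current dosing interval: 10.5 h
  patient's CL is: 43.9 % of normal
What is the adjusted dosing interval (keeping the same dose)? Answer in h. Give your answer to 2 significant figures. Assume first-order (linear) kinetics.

24 h

To keep the same average steady-state level, dosing rate must scale with clearance.
CL ratio = 43.9 / 100 = 0.4390
New interval (same dose) = 10.5 / 0.4390 = 23.92 h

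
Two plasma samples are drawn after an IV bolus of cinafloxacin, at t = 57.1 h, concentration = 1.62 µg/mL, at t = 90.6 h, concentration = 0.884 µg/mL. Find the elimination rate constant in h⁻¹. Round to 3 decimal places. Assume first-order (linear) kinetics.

k = ln(C₁/C₂) / (t₂ − t₁) = ln(1.62/0.884) / (90.6 − 57.1)
  = 0.6057 / 33.50 = 0.01808 h⁻¹

0.018 h⁻¹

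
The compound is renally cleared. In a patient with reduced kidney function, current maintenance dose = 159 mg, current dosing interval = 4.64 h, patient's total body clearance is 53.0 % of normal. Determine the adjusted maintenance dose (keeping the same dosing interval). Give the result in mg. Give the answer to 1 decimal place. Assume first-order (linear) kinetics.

84.3 mg

To keep the same average steady-state level, dosing rate must scale with clearance.
CL ratio = 53.0 / 100 = 0.5300
New dose (same interval) = 159 × 0.5300 = 84.27 mg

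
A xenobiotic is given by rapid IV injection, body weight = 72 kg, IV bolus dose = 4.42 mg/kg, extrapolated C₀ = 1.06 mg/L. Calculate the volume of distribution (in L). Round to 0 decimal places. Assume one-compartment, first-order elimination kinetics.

Dose = 4.42 × 72 = 318.2 mg
Vd = Dose / C₀ = 318.2 / 1.06 = 300.2 L

300 L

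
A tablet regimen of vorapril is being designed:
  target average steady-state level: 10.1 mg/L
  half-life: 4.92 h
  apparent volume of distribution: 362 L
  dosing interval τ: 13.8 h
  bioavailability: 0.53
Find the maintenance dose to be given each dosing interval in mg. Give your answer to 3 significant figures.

k = ln2 / t½ = 0.693147 / 4.92 = 0.1409 h⁻¹
CL = k × Vd = 0.1409 × 362 = 51.01 L/h
At steady state, F × (Dose/τ) = Css × CL.
Dose = Css × CL × τ / F = 10.1 × 51.01 × 13.8 / 0.53 = 13410 mg

13400 mg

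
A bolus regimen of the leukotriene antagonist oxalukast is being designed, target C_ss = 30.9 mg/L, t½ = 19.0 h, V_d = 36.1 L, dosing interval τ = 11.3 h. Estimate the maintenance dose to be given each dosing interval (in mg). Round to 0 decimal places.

460 mg

k = ln2 / t½ = 0.693147 / 19.0 = 0.03648 h⁻¹
CL = k × Vd = 0.03648 × 36.1 = 1.317 L/h
At steady state, Dose/τ = Css × CL.
Dose = Css × CL × τ = 30.9 × 1.317 × 11.3 = 459.9 mg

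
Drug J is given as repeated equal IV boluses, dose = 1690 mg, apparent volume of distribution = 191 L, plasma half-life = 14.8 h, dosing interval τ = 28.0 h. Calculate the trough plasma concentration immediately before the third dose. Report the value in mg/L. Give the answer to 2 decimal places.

3.03 mg/L

C₀ per dose = Dose / Vd = 1690 / 191 = 8.848 mg/L
k = ln2 / t½ = 0.693147 / 14.8 = 0.04683 h⁻¹
Fraction remaining after one interval: r = e^(−kτ) = e^(−0.04683 × 28.0) = 0.2695
Before dose 3, 2 doses have been given (aged 1τ, 2τ).
C_trough = C₀ × (r + r²) = 8.848 × (0.2695 + 0.07263) = 3.027 mg/L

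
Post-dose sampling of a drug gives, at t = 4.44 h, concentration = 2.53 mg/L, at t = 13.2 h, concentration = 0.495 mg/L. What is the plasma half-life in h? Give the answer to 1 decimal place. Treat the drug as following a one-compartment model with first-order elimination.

3.7 h

k = ln(C₁/C₂) / (t₂ − t₁) = ln(2.53/0.495) / (13.2 − 4.44)
  = 1.631 / 8.760 = 0.1862 h⁻¹
t½ = ln2 / k = 0.693147 / 0.1862 = 3.723 h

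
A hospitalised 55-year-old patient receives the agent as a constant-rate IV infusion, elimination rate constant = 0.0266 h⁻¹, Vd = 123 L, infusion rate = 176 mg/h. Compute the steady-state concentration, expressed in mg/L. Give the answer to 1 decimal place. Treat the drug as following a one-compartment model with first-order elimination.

CL = k × Vd = 0.02660 × 123 = 3.272 L/h
At steady state Css = R₀ / CL = 176 / 3.272 = 53.79 mg/L

53.8 mg/L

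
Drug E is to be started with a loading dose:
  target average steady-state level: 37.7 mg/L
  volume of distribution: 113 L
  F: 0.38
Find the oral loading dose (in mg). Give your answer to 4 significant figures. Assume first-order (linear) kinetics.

11210 mg

LD = Css × Vd / F = 37.7 × 113 / 0.38 = 11210 mg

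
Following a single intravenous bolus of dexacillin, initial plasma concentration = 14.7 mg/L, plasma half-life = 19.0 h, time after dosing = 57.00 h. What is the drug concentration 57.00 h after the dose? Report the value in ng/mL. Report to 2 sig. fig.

1800 ng/mL

k = ln2 / t½ = 0.693147 / 19.0 = 0.03648 h⁻¹
t / t½ = 57.00 / 19.0 = 3 half-lives
C = C₀ × (1/2)^3 = 14.70 × 0.1250 = 1.838 mg/L
Convert: 1.838 mg/L × 1000 = 1838 ng/mL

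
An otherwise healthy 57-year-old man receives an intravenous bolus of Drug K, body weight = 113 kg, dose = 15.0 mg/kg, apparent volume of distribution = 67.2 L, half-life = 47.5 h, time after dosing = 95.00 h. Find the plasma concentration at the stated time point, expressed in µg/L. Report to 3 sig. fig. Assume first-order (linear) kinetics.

6310 µg/L

Total dose = 15.0 × 113 = 1695 mg
C₀ = Dose / Vd = 1695 / 67.2 = 25.22 mg/L
k = ln2 / t½ = 0.693147 / 47.5 = 0.01459 h⁻¹
t / t½ = 95.00 / 47.5 = 2 half-lives
C = C₀ × (1/2)^2 = 25.22 × 0.2500 = 6.305 mg/L
Convert: 6.305 mg/L × 1000 = 6305 µg/L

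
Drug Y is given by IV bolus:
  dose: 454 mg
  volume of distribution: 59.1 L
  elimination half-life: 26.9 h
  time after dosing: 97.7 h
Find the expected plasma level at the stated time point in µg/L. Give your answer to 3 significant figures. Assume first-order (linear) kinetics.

620 µg/L

C₀ = Dose / Vd = 454.0 / 59.1 = 7.682 mg/L
k = ln2 / t½ = 0.693147 / 26.9 = 0.02577 h⁻¹
C = C₀ · e^(−k·t) = 7.682 × e^(−0.02577 × 97.7)
  = 7.682 × 0.08064 = 0.6195 mg/L
Convert: 0.6195 mg/L × 1000 = 619.5 µg/L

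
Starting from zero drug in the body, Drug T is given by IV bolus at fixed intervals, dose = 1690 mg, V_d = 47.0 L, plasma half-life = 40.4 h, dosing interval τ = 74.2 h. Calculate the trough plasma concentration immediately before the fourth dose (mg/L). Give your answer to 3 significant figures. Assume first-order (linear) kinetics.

C₀ per dose = Dose / Vd = 1690 / 47.0 = 35.96 mg/L
k = ln2 / t½ = 0.693147 / 40.4 = 0.01716 h⁻¹
Fraction remaining after one interval: r = e^(−kτ) = e^(−0.01716 × 74.2) = 0.2799
Before dose 4, 3 doses have been given (aged 1τ, 2τ, 3τ).
C_trough = C₀ × (r + r² + … + r^3) = C₀ × r(1−r^3)/(1−r)
        = 35.96 × 0.2799 × (1 − 0.02193) / (1 − 0.2799) = 13.67 mg/L

13.7 mg/L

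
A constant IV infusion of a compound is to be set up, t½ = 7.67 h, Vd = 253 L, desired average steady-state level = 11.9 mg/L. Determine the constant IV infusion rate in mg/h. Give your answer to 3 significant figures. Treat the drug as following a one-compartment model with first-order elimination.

272 mg/h

k = ln2 / t½ = 0.693147 / 7.67 = 0.09037 h⁻¹
CL = k × Vd = 0.09037 × 253 = 22.86 L/h
At steady state, infusion rate R₀ = Css × CL = 11.9 × 22.86 = 272.0 mg/h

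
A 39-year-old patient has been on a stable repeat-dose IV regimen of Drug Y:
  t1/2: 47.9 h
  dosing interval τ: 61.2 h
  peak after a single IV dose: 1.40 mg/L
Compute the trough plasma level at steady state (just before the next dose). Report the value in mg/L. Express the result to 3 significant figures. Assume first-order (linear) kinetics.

k = ln2 / t½ = 0.693147 / 47.9 = 0.01447 h⁻¹
e^(−kτ) = e^(−0.01447 × 61.2) = 0.4125
Accumulation ratio R = 1 / (1 − e^(−kτ)) = 1 / (1 − 0.4125) = 1.702
Steady-state trough = C₀ × R × e^(−kτ) = 1.40 × 1.702 × 0.4125 = 0.9829 mg/L

0.983 mg/L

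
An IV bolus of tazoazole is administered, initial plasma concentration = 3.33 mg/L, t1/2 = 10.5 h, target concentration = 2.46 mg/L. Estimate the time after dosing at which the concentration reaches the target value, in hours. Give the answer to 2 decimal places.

4.59 h

k = ln2 / t½ = 0.693147 / 10.5 = 0.06601 h⁻¹
t = ln(C₀ / C) / k = ln(3.330 / 2.46) / 0.06601
  = ln(1.354) / 0.06601 = 0.3031 / 0.06601 = 4.592 h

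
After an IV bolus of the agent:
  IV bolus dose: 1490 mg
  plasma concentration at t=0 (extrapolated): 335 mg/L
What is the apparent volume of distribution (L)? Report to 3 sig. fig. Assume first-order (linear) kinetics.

4.45 L

Vd = Dose / C₀ = 1490 / 335 = 4.448 L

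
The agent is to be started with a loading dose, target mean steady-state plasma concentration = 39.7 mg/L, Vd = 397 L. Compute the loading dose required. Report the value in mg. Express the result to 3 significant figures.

15800 mg

LD = Css × Vd = 39.7 × 397 = 15760 mg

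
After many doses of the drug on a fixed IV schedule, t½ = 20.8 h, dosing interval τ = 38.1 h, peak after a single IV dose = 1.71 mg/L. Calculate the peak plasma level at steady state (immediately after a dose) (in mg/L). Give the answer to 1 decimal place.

k = ln2 / t½ = 0.693147 / 20.8 = 0.03332 h⁻¹
e^(−kτ) = e^(−0.03332 × 38.1) = 0.2810
Accumulation ratio R = 1 / (1 − e^(−kτ)) = 1 / (1 − 0.2810) = 1.391
Steady-state peak = C₀ × R = 1.71 × 1.391 = 2.379 mg/L

2.4 mg/L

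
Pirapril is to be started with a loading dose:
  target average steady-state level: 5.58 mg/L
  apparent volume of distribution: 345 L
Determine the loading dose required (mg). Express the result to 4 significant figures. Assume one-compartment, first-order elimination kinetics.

1925 mg

LD = Css × Vd = 5.58 × 345 = 1925 mg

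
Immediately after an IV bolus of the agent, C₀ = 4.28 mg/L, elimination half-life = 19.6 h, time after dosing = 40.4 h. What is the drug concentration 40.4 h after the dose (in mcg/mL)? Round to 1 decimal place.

k = ln2 / t½ = 0.693147 / 19.6 = 0.03536 h⁻¹
C = C₀ · e^(−k·t) = 4.280 × e^(−0.03536 × 40.4)
  = 4.280 × 0.2397 = 1.026 mg/L
(1.026 mg/L = 1.026 mcg/mL)

1.0 mcg/mL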